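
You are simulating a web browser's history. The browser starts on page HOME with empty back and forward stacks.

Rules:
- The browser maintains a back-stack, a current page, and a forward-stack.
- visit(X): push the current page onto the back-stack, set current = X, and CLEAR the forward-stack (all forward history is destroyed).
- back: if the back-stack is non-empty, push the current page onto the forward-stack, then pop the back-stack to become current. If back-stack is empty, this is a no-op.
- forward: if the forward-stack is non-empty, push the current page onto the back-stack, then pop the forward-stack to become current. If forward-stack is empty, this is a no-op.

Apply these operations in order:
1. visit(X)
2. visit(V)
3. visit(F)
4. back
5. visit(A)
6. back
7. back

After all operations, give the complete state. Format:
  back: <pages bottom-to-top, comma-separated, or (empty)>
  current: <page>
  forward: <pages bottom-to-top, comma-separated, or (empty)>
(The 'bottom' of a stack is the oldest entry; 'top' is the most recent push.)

After 1 (visit(X)): cur=X back=1 fwd=0
After 2 (visit(V)): cur=V back=2 fwd=0
After 3 (visit(F)): cur=F back=3 fwd=0
After 4 (back): cur=V back=2 fwd=1
After 5 (visit(A)): cur=A back=3 fwd=0
After 6 (back): cur=V back=2 fwd=1
After 7 (back): cur=X back=1 fwd=2

Answer: back: HOME
current: X
forward: A,V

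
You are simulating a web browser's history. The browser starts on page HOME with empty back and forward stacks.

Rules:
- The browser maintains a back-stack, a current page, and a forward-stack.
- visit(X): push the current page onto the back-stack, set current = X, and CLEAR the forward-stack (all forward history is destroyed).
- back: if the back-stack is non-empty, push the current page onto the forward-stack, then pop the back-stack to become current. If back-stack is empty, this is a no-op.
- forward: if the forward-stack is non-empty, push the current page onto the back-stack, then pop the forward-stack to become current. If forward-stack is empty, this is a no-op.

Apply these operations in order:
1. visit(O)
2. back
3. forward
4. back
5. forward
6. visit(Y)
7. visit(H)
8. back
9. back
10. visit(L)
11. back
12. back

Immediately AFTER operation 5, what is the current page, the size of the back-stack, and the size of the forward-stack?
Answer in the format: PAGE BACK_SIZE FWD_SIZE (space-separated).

After 1 (visit(O)): cur=O back=1 fwd=0
After 2 (back): cur=HOME back=0 fwd=1
After 3 (forward): cur=O back=1 fwd=0
After 4 (back): cur=HOME back=0 fwd=1
After 5 (forward): cur=O back=1 fwd=0

O 1 0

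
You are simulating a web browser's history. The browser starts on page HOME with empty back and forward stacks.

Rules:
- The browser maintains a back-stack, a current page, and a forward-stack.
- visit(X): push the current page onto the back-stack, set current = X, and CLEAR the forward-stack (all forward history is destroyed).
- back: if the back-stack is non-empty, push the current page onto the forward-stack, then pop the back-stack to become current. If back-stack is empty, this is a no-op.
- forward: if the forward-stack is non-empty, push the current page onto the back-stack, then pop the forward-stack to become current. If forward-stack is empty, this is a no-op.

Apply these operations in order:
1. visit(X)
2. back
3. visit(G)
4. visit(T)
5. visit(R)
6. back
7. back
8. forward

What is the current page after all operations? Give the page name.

Answer: T

Derivation:
After 1 (visit(X)): cur=X back=1 fwd=0
After 2 (back): cur=HOME back=0 fwd=1
After 3 (visit(G)): cur=G back=1 fwd=0
After 4 (visit(T)): cur=T back=2 fwd=0
After 5 (visit(R)): cur=R back=3 fwd=0
After 6 (back): cur=T back=2 fwd=1
After 7 (back): cur=G back=1 fwd=2
After 8 (forward): cur=T back=2 fwd=1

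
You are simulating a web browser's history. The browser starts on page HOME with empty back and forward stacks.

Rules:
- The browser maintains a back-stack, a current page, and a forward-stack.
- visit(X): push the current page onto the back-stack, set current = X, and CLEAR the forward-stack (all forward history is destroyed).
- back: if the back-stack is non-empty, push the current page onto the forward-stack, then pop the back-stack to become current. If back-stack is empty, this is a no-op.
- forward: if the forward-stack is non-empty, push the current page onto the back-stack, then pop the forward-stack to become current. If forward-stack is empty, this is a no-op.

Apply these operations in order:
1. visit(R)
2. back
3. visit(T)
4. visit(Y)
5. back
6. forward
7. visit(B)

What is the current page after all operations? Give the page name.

After 1 (visit(R)): cur=R back=1 fwd=0
After 2 (back): cur=HOME back=0 fwd=1
After 3 (visit(T)): cur=T back=1 fwd=0
After 4 (visit(Y)): cur=Y back=2 fwd=0
After 5 (back): cur=T back=1 fwd=1
After 6 (forward): cur=Y back=2 fwd=0
After 7 (visit(B)): cur=B back=3 fwd=0

Answer: B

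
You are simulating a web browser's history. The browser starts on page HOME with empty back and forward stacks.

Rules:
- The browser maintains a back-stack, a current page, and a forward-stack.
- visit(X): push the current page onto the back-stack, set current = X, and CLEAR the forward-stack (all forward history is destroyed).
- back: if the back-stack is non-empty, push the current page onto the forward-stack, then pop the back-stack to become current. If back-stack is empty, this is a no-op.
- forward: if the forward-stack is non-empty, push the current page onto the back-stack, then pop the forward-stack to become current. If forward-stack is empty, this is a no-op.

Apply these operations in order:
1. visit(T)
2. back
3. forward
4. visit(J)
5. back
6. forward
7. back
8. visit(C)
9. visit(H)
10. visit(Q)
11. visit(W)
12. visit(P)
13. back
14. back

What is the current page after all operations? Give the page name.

Answer: Q

Derivation:
After 1 (visit(T)): cur=T back=1 fwd=0
After 2 (back): cur=HOME back=0 fwd=1
After 3 (forward): cur=T back=1 fwd=0
After 4 (visit(J)): cur=J back=2 fwd=0
After 5 (back): cur=T back=1 fwd=1
After 6 (forward): cur=J back=2 fwd=0
After 7 (back): cur=T back=1 fwd=1
After 8 (visit(C)): cur=C back=2 fwd=0
After 9 (visit(H)): cur=H back=3 fwd=0
After 10 (visit(Q)): cur=Q back=4 fwd=0
After 11 (visit(W)): cur=W back=5 fwd=0
After 12 (visit(P)): cur=P back=6 fwd=0
After 13 (back): cur=W back=5 fwd=1
After 14 (back): cur=Q back=4 fwd=2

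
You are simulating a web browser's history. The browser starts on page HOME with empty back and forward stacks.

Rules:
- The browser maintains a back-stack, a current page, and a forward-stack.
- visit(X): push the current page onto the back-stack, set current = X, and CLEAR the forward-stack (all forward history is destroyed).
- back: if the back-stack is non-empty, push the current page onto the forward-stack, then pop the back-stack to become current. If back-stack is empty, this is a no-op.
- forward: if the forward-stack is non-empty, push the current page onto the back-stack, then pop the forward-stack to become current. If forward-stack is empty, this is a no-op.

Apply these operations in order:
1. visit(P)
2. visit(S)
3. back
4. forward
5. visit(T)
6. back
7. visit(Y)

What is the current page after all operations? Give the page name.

After 1 (visit(P)): cur=P back=1 fwd=0
After 2 (visit(S)): cur=S back=2 fwd=0
After 3 (back): cur=P back=1 fwd=1
After 4 (forward): cur=S back=2 fwd=0
After 5 (visit(T)): cur=T back=3 fwd=0
After 6 (back): cur=S back=2 fwd=1
After 7 (visit(Y)): cur=Y back=3 fwd=0

Answer: Y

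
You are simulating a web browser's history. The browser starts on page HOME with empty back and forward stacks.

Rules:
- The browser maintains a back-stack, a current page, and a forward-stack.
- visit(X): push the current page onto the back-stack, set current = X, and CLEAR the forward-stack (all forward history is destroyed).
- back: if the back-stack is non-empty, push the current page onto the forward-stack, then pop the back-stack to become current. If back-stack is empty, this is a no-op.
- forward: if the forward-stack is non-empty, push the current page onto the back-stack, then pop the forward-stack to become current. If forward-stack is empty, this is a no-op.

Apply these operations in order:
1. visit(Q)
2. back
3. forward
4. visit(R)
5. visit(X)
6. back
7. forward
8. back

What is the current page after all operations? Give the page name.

Answer: R

Derivation:
After 1 (visit(Q)): cur=Q back=1 fwd=0
After 2 (back): cur=HOME back=0 fwd=1
After 3 (forward): cur=Q back=1 fwd=0
After 4 (visit(R)): cur=R back=2 fwd=0
After 5 (visit(X)): cur=X back=3 fwd=0
After 6 (back): cur=R back=2 fwd=1
After 7 (forward): cur=X back=3 fwd=0
After 8 (back): cur=R back=2 fwd=1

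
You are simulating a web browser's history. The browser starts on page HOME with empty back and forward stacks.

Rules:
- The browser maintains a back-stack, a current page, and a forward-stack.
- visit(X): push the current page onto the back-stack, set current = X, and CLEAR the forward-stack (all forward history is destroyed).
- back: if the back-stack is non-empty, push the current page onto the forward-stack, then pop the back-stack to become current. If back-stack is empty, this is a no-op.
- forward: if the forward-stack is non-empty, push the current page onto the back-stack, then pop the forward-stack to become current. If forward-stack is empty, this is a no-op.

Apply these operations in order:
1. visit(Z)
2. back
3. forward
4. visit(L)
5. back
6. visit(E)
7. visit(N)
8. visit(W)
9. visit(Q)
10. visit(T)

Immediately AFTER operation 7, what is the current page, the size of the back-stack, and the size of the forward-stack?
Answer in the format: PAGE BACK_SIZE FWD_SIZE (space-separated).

After 1 (visit(Z)): cur=Z back=1 fwd=0
After 2 (back): cur=HOME back=0 fwd=1
After 3 (forward): cur=Z back=1 fwd=0
After 4 (visit(L)): cur=L back=2 fwd=0
After 5 (back): cur=Z back=1 fwd=1
After 6 (visit(E)): cur=E back=2 fwd=0
After 7 (visit(N)): cur=N back=3 fwd=0

N 3 0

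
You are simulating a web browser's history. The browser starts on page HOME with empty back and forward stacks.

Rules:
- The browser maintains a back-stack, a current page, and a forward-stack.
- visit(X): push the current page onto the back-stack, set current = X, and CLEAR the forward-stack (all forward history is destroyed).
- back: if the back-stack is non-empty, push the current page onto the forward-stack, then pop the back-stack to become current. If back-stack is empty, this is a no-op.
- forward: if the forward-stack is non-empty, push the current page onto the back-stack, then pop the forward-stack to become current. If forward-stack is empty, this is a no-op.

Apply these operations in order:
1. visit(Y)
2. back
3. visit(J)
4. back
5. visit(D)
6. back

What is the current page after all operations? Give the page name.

After 1 (visit(Y)): cur=Y back=1 fwd=0
After 2 (back): cur=HOME back=0 fwd=1
After 3 (visit(J)): cur=J back=1 fwd=0
After 4 (back): cur=HOME back=0 fwd=1
After 5 (visit(D)): cur=D back=1 fwd=0
After 6 (back): cur=HOME back=0 fwd=1

Answer: HOME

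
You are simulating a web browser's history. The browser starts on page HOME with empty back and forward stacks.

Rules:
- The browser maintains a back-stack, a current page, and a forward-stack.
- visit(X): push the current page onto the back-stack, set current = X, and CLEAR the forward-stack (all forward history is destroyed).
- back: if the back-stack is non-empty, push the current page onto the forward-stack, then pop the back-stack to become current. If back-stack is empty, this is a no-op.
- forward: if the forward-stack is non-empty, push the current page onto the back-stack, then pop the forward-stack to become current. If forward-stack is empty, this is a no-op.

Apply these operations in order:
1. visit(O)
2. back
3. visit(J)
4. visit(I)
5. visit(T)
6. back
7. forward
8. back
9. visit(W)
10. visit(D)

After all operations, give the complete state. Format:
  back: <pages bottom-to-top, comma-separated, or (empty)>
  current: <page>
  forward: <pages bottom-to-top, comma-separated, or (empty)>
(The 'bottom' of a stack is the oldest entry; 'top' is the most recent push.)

After 1 (visit(O)): cur=O back=1 fwd=0
After 2 (back): cur=HOME back=0 fwd=1
After 3 (visit(J)): cur=J back=1 fwd=0
After 4 (visit(I)): cur=I back=2 fwd=0
After 5 (visit(T)): cur=T back=3 fwd=0
After 6 (back): cur=I back=2 fwd=1
After 7 (forward): cur=T back=3 fwd=0
After 8 (back): cur=I back=2 fwd=1
After 9 (visit(W)): cur=W back=3 fwd=0
After 10 (visit(D)): cur=D back=4 fwd=0

Answer: back: HOME,J,I,W
current: D
forward: (empty)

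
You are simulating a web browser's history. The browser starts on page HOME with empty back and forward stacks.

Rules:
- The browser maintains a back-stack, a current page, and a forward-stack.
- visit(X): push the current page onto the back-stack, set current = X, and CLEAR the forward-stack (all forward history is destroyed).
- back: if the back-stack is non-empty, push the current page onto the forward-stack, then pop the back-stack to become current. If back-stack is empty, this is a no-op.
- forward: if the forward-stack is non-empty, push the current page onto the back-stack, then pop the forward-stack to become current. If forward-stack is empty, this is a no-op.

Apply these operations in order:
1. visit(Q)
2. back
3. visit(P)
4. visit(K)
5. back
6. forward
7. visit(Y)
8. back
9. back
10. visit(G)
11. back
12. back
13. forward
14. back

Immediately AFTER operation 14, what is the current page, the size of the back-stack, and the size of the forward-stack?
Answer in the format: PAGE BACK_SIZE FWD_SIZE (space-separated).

After 1 (visit(Q)): cur=Q back=1 fwd=0
After 2 (back): cur=HOME back=0 fwd=1
After 3 (visit(P)): cur=P back=1 fwd=0
After 4 (visit(K)): cur=K back=2 fwd=0
After 5 (back): cur=P back=1 fwd=1
After 6 (forward): cur=K back=2 fwd=0
After 7 (visit(Y)): cur=Y back=3 fwd=0
After 8 (back): cur=K back=2 fwd=1
After 9 (back): cur=P back=1 fwd=2
After 10 (visit(G)): cur=G back=2 fwd=0
After 11 (back): cur=P back=1 fwd=1
After 12 (back): cur=HOME back=0 fwd=2
After 13 (forward): cur=P back=1 fwd=1
After 14 (back): cur=HOME back=0 fwd=2

HOME 0 2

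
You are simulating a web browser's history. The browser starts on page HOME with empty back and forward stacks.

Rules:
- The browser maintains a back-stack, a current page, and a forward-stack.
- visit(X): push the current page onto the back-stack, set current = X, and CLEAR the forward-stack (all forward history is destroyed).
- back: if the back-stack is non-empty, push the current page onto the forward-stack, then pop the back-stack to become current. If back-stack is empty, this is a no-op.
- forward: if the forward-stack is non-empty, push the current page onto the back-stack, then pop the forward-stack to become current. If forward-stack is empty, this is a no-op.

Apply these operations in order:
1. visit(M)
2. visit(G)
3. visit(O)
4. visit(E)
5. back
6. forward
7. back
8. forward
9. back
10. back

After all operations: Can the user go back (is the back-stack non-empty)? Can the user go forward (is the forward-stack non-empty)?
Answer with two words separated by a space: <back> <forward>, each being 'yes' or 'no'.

After 1 (visit(M)): cur=M back=1 fwd=0
After 2 (visit(G)): cur=G back=2 fwd=0
After 3 (visit(O)): cur=O back=3 fwd=0
After 4 (visit(E)): cur=E back=4 fwd=0
After 5 (back): cur=O back=3 fwd=1
After 6 (forward): cur=E back=4 fwd=0
After 7 (back): cur=O back=3 fwd=1
After 8 (forward): cur=E back=4 fwd=0
After 9 (back): cur=O back=3 fwd=1
After 10 (back): cur=G back=2 fwd=2

Answer: yes yes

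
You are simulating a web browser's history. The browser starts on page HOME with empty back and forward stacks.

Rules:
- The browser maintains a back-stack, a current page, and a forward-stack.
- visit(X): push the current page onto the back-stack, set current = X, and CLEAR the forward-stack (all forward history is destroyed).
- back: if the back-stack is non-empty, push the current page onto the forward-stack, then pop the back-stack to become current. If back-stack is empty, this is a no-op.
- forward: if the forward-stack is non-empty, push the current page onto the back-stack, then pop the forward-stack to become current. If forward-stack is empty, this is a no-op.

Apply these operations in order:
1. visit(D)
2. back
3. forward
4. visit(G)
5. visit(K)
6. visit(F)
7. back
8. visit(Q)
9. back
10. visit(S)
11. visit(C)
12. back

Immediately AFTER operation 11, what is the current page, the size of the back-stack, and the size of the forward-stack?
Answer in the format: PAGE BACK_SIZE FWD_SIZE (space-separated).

After 1 (visit(D)): cur=D back=1 fwd=0
After 2 (back): cur=HOME back=0 fwd=1
After 3 (forward): cur=D back=1 fwd=0
After 4 (visit(G)): cur=G back=2 fwd=0
After 5 (visit(K)): cur=K back=3 fwd=0
After 6 (visit(F)): cur=F back=4 fwd=0
After 7 (back): cur=K back=3 fwd=1
After 8 (visit(Q)): cur=Q back=4 fwd=0
After 9 (back): cur=K back=3 fwd=1
After 10 (visit(S)): cur=S back=4 fwd=0
After 11 (visit(C)): cur=C back=5 fwd=0

C 5 0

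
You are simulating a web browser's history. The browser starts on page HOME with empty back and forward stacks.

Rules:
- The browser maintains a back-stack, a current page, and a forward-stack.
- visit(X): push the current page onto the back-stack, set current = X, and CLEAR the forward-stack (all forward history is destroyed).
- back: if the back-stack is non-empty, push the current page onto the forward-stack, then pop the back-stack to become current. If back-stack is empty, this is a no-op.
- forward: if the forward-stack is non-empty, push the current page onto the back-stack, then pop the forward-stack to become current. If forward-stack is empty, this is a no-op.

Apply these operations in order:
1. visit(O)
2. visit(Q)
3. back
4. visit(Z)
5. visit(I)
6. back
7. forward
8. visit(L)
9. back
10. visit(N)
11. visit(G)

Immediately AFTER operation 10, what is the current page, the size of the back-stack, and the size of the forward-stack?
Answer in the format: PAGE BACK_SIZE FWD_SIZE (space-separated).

After 1 (visit(O)): cur=O back=1 fwd=0
After 2 (visit(Q)): cur=Q back=2 fwd=0
After 3 (back): cur=O back=1 fwd=1
After 4 (visit(Z)): cur=Z back=2 fwd=0
After 5 (visit(I)): cur=I back=3 fwd=0
After 6 (back): cur=Z back=2 fwd=1
After 7 (forward): cur=I back=3 fwd=0
After 8 (visit(L)): cur=L back=4 fwd=0
After 9 (back): cur=I back=3 fwd=1
After 10 (visit(N)): cur=N back=4 fwd=0

N 4 0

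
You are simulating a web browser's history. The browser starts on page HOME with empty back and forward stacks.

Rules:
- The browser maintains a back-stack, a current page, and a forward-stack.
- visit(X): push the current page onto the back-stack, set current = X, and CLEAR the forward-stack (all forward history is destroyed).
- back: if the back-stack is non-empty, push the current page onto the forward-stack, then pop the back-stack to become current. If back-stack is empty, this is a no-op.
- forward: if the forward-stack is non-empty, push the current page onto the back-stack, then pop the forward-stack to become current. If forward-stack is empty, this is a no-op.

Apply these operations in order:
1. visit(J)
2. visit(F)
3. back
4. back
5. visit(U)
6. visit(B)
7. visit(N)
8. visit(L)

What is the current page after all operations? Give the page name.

After 1 (visit(J)): cur=J back=1 fwd=0
After 2 (visit(F)): cur=F back=2 fwd=0
After 3 (back): cur=J back=1 fwd=1
After 4 (back): cur=HOME back=0 fwd=2
After 5 (visit(U)): cur=U back=1 fwd=0
After 6 (visit(B)): cur=B back=2 fwd=0
After 7 (visit(N)): cur=N back=3 fwd=0
After 8 (visit(L)): cur=L back=4 fwd=0

Answer: L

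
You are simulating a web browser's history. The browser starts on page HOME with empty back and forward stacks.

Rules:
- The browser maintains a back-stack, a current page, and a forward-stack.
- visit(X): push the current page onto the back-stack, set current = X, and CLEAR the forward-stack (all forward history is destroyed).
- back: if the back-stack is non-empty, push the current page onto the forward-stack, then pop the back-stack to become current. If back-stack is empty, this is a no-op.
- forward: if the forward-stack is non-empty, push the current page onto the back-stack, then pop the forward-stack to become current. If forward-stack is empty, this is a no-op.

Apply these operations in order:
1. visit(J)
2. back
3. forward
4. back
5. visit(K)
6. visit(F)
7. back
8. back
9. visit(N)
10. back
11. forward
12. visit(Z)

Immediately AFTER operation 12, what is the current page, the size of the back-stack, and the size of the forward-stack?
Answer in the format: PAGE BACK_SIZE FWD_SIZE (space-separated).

After 1 (visit(J)): cur=J back=1 fwd=0
After 2 (back): cur=HOME back=0 fwd=1
After 3 (forward): cur=J back=1 fwd=0
After 4 (back): cur=HOME back=0 fwd=1
After 5 (visit(K)): cur=K back=1 fwd=0
After 6 (visit(F)): cur=F back=2 fwd=0
After 7 (back): cur=K back=1 fwd=1
After 8 (back): cur=HOME back=0 fwd=2
After 9 (visit(N)): cur=N back=1 fwd=0
After 10 (back): cur=HOME back=0 fwd=1
After 11 (forward): cur=N back=1 fwd=0
After 12 (visit(Z)): cur=Z back=2 fwd=0

Z 2 0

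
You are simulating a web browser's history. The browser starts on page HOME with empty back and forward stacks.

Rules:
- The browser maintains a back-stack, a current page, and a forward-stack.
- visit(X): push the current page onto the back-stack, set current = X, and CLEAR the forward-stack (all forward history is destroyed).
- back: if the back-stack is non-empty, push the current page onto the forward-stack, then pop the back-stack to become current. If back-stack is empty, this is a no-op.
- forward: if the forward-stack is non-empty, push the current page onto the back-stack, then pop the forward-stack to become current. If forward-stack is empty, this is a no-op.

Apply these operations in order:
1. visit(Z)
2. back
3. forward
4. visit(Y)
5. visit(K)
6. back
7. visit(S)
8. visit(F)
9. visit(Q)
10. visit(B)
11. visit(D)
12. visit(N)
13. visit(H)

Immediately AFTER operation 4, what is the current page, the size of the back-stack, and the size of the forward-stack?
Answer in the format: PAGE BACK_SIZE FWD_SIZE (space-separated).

After 1 (visit(Z)): cur=Z back=1 fwd=0
After 2 (back): cur=HOME back=0 fwd=1
After 3 (forward): cur=Z back=1 fwd=0
After 4 (visit(Y)): cur=Y back=2 fwd=0

Y 2 0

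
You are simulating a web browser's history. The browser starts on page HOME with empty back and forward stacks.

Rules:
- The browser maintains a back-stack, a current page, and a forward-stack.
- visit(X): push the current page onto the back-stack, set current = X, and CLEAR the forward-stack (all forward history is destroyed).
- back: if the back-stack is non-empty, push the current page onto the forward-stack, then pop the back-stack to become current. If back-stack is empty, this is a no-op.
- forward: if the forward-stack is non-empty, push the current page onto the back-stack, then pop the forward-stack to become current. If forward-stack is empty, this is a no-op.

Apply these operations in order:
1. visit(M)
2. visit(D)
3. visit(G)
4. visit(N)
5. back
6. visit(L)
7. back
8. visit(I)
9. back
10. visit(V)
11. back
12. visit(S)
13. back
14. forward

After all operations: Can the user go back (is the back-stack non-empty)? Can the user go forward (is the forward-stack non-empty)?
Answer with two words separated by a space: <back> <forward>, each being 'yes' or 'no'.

Answer: yes no

Derivation:
After 1 (visit(M)): cur=M back=1 fwd=0
After 2 (visit(D)): cur=D back=2 fwd=0
After 3 (visit(G)): cur=G back=3 fwd=0
After 4 (visit(N)): cur=N back=4 fwd=0
After 5 (back): cur=G back=3 fwd=1
After 6 (visit(L)): cur=L back=4 fwd=0
After 7 (back): cur=G back=3 fwd=1
After 8 (visit(I)): cur=I back=4 fwd=0
After 9 (back): cur=G back=3 fwd=1
After 10 (visit(V)): cur=V back=4 fwd=0
After 11 (back): cur=G back=3 fwd=1
After 12 (visit(S)): cur=S back=4 fwd=0
After 13 (back): cur=G back=3 fwd=1
After 14 (forward): cur=S back=4 fwd=0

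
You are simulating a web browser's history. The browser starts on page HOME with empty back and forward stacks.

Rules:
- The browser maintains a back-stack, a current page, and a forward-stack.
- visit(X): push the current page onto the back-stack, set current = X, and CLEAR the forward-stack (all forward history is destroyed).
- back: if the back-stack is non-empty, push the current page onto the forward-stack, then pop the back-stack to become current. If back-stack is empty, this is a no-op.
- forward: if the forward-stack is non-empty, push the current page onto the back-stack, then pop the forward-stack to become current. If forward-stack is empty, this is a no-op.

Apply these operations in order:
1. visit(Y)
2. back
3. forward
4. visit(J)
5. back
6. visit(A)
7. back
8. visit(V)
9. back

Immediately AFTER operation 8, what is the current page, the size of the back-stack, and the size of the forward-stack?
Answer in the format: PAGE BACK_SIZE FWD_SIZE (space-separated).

After 1 (visit(Y)): cur=Y back=1 fwd=0
After 2 (back): cur=HOME back=0 fwd=1
After 3 (forward): cur=Y back=1 fwd=0
After 4 (visit(J)): cur=J back=2 fwd=0
After 5 (back): cur=Y back=1 fwd=1
After 6 (visit(A)): cur=A back=2 fwd=0
After 7 (back): cur=Y back=1 fwd=1
After 8 (visit(V)): cur=V back=2 fwd=0

V 2 0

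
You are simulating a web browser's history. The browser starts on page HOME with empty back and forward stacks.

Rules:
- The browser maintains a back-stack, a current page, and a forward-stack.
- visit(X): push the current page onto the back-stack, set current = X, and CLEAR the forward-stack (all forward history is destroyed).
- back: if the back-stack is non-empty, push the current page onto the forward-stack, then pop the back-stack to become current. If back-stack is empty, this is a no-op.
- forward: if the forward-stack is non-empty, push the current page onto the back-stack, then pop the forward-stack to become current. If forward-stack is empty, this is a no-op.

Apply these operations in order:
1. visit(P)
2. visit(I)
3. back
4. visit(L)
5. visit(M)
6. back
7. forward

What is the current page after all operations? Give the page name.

Answer: M

Derivation:
After 1 (visit(P)): cur=P back=1 fwd=0
After 2 (visit(I)): cur=I back=2 fwd=0
After 3 (back): cur=P back=1 fwd=1
After 4 (visit(L)): cur=L back=2 fwd=0
After 5 (visit(M)): cur=M back=3 fwd=0
After 6 (back): cur=L back=2 fwd=1
After 7 (forward): cur=M back=3 fwd=0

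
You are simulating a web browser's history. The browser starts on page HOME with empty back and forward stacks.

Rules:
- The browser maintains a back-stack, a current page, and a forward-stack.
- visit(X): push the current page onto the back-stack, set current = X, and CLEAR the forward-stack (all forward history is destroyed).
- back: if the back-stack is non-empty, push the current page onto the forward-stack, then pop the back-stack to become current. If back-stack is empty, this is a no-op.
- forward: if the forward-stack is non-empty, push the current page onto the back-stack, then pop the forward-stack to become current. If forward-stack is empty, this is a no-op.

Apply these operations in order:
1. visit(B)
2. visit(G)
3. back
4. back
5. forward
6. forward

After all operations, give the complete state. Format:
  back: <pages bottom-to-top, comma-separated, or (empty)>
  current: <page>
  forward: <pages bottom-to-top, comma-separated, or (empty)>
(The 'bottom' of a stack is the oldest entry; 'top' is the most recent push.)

Answer: back: HOME,B
current: G
forward: (empty)

Derivation:
After 1 (visit(B)): cur=B back=1 fwd=0
After 2 (visit(G)): cur=G back=2 fwd=0
After 3 (back): cur=B back=1 fwd=1
After 4 (back): cur=HOME back=0 fwd=2
After 5 (forward): cur=B back=1 fwd=1
After 6 (forward): cur=G back=2 fwd=0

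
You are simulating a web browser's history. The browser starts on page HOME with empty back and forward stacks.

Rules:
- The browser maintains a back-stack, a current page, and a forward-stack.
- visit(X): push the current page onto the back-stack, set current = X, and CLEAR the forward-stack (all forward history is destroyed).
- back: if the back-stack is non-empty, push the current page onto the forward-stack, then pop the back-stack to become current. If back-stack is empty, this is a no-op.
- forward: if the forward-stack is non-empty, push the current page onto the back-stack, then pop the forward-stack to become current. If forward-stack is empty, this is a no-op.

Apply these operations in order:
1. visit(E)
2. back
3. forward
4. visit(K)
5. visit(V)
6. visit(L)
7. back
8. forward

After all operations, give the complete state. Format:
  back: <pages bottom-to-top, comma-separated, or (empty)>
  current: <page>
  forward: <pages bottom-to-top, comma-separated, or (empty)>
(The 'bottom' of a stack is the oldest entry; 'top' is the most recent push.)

After 1 (visit(E)): cur=E back=1 fwd=0
After 2 (back): cur=HOME back=0 fwd=1
After 3 (forward): cur=E back=1 fwd=0
After 4 (visit(K)): cur=K back=2 fwd=0
After 5 (visit(V)): cur=V back=3 fwd=0
After 6 (visit(L)): cur=L back=4 fwd=0
After 7 (back): cur=V back=3 fwd=1
After 8 (forward): cur=L back=4 fwd=0

Answer: back: HOME,E,K,V
current: L
forward: (empty)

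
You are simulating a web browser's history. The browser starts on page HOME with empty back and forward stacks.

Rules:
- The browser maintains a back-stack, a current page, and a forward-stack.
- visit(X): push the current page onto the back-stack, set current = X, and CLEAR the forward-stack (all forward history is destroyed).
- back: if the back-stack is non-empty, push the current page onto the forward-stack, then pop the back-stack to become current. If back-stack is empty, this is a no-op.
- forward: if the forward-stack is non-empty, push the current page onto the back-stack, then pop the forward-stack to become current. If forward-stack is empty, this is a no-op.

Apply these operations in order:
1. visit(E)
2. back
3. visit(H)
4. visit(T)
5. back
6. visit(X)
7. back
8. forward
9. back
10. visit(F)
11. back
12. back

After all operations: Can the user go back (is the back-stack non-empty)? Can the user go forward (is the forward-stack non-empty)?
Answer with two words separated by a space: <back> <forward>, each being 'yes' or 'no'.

After 1 (visit(E)): cur=E back=1 fwd=0
After 2 (back): cur=HOME back=0 fwd=1
After 3 (visit(H)): cur=H back=1 fwd=0
After 4 (visit(T)): cur=T back=2 fwd=0
After 5 (back): cur=H back=1 fwd=1
After 6 (visit(X)): cur=X back=2 fwd=0
After 7 (back): cur=H back=1 fwd=1
After 8 (forward): cur=X back=2 fwd=0
After 9 (back): cur=H back=1 fwd=1
After 10 (visit(F)): cur=F back=2 fwd=0
After 11 (back): cur=H back=1 fwd=1
After 12 (back): cur=HOME back=0 fwd=2

Answer: no yes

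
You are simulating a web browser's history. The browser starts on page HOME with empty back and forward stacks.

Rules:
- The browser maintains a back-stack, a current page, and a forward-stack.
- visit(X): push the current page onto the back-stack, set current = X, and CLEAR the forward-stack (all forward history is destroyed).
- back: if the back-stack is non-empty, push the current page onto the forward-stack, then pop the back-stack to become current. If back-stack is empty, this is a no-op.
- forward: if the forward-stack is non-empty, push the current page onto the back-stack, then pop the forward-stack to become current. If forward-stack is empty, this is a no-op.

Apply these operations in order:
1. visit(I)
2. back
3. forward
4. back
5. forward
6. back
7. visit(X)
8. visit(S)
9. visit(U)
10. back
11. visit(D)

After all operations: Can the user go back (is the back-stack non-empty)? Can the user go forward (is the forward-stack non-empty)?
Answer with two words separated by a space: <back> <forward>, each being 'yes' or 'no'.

After 1 (visit(I)): cur=I back=1 fwd=0
After 2 (back): cur=HOME back=0 fwd=1
After 3 (forward): cur=I back=1 fwd=0
After 4 (back): cur=HOME back=0 fwd=1
After 5 (forward): cur=I back=1 fwd=0
After 6 (back): cur=HOME back=0 fwd=1
After 7 (visit(X)): cur=X back=1 fwd=0
After 8 (visit(S)): cur=S back=2 fwd=0
After 9 (visit(U)): cur=U back=3 fwd=0
After 10 (back): cur=S back=2 fwd=1
After 11 (visit(D)): cur=D back=3 fwd=0

Answer: yes no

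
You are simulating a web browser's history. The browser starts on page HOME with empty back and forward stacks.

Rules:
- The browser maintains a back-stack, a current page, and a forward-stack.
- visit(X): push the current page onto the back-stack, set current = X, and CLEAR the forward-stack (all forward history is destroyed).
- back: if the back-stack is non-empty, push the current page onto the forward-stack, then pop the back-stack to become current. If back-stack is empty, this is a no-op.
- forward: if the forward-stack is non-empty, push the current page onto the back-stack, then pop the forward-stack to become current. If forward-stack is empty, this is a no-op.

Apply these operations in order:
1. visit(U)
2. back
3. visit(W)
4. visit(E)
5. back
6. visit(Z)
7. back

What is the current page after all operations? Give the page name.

After 1 (visit(U)): cur=U back=1 fwd=0
After 2 (back): cur=HOME back=0 fwd=1
After 3 (visit(W)): cur=W back=1 fwd=0
After 4 (visit(E)): cur=E back=2 fwd=0
After 5 (back): cur=W back=1 fwd=1
After 6 (visit(Z)): cur=Z back=2 fwd=0
After 7 (back): cur=W back=1 fwd=1

Answer: W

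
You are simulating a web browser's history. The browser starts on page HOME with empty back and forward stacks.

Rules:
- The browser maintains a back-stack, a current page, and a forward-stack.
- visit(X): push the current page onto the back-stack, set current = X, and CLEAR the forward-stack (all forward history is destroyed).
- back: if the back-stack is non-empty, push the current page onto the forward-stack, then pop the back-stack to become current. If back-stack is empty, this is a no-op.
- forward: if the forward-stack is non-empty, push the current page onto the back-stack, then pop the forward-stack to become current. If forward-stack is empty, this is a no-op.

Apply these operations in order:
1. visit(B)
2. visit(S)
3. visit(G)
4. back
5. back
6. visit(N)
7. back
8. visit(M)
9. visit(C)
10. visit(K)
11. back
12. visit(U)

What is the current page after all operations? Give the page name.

Answer: U

Derivation:
After 1 (visit(B)): cur=B back=1 fwd=0
After 2 (visit(S)): cur=S back=2 fwd=0
After 3 (visit(G)): cur=G back=3 fwd=0
After 4 (back): cur=S back=2 fwd=1
After 5 (back): cur=B back=1 fwd=2
After 6 (visit(N)): cur=N back=2 fwd=0
After 7 (back): cur=B back=1 fwd=1
After 8 (visit(M)): cur=M back=2 fwd=0
After 9 (visit(C)): cur=C back=3 fwd=0
After 10 (visit(K)): cur=K back=4 fwd=0
After 11 (back): cur=C back=3 fwd=1
After 12 (visit(U)): cur=U back=4 fwd=0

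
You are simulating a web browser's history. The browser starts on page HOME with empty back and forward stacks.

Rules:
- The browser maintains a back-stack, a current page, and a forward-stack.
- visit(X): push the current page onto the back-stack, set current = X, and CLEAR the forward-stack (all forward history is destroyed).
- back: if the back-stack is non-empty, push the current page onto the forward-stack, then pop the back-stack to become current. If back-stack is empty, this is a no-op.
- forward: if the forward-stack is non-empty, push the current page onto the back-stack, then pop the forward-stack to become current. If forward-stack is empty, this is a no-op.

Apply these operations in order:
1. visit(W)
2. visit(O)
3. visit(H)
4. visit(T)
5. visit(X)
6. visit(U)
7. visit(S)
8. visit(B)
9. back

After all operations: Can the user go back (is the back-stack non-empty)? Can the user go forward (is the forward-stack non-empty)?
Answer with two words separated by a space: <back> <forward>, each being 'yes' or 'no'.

Answer: yes yes

Derivation:
After 1 (visit(W)): cur=W back=1 fwd=0
After 2 (visit(O)): cur=O back=2 fwd=0
After 3 (visit(H)): cur=H back=3 fwd=0
After 4 (visit(T)): cur=T back=4 fwd=0
After 5 (visit(X)): cur=X back=5 fwd=0
After 6 (visit(U)): cur=U back=6 fwd=0
After 7 (visit(S)): cur=S back=7 fwd=0
After 8 (visit(B)): cur=B back=8 fwd=0
After 9 (back): cur=S back=7 fwd=1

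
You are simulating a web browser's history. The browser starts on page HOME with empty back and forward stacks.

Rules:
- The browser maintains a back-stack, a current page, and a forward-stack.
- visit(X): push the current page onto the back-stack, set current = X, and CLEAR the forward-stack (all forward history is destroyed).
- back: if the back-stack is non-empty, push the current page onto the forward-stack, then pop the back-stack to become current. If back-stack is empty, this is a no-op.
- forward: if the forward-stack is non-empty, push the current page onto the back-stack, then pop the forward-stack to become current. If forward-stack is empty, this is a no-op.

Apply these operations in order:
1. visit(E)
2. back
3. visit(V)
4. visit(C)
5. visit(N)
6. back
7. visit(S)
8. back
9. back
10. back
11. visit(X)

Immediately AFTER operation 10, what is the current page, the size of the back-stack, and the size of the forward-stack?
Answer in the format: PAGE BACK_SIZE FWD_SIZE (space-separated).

After 1 (visit(E)): cur=E back=1 fwd=0
After 2 (back): cur=HOME back=0 fwd=1
After 3 (visit(V)): cur=V back=1 fwd=0
After 4 (visit(C)): cur=C back=2 fwd=0
After 5 (visit(N)): cur=N back=3 fwd=0
After 6 (back): cur=C back=2 fwd=1
After 7 (visit(S)): cur=S back=3 fwd=0
After 8 (back): cur=C back=2 fwd=1
After 9 (back): cur=V back=1 fwd=2
After 10 (back): cur=HOME back=0 fwd=3

HOME 0 3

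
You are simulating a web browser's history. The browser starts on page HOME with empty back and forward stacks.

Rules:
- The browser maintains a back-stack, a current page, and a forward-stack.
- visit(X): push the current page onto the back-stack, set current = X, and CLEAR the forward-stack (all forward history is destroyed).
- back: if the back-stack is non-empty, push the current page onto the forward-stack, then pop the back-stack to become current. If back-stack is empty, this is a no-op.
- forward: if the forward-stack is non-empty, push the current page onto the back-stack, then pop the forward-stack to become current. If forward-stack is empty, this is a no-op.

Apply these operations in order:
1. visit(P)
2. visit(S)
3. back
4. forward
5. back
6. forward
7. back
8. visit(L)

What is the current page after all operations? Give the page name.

After 1 (visit(P)): cur=P back=1 fwd=0
After 2 (visit(S)): cur=S back=2 fwd=0
After 3 (back): cur=P back=1 fwd=1
After 4 (forward): cur=S back=2 fwd=0
After 5 (back): cur=P back=1 fwd=1
After 6 (forward): cur=S back=2 fwd=0
After 7 (back): cur=P back=1 fwd=1
After 8 (visit(L)): cur=L back=2 fwd=0

Answer: L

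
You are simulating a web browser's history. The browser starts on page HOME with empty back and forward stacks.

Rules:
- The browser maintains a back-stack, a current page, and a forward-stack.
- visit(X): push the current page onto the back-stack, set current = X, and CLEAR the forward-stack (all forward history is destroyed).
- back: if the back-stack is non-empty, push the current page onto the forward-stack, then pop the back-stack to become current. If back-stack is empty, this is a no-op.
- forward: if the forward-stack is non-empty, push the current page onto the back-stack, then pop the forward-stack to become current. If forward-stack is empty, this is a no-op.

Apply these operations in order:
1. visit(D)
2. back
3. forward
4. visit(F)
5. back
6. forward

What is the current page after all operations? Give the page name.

Answer: F

Derivation:
After 1 (visit(D)): cur=D back=1 fwd=0
After 2 (back): cur=HOME back=0 fwd=1
After 3 (forward): cur=D back=1 fwd=0
After 4 (visit(F)): cur=F back=2 fwd=0
After 5 (back): cur=D back=1 fwd=1
After 6 (forward): cur=F back=2 fwd=0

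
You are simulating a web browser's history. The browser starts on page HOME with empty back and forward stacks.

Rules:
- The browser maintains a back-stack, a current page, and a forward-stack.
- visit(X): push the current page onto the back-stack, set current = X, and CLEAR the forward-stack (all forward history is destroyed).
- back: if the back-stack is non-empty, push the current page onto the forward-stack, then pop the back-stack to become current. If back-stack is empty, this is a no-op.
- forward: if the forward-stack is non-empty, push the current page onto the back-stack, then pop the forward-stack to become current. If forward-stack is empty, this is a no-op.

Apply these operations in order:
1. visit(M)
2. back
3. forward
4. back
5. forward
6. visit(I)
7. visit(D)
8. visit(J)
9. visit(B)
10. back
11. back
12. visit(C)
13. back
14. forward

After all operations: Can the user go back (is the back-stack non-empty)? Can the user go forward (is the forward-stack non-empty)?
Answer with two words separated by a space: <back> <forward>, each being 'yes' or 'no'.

After 1 (visit(M)): cur=M back=1 fwd=0
After 2 (back): cur=HOME back=0 fwd=1
After 3 (forward): cur=M back=1 fwd=0
After 4 (back): cur=HOME back=0 fwd=1
After 5 (forward): cur=M back=1 fwd=0
After 6 (visit(I)): cur=I back=2 fwd=0
After 7 (visit(D)): cur=D back=3 fwd=0
After 8 (visit(J)): cur=J back=4 fwd=0
After 9 (visit(B)): cur=B back=5 fwd=0
After 10 (back): cur=J back=4 fwd=1
After 11 (back): cur=D back=3 fwd=2
After 12 (visit(C)): cur=C back=4 fwd=0
After 13 (back): cur=D back=3 fwd=1
After 14 (forward): cur=C back=4 fwd=0

Answer: yes no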